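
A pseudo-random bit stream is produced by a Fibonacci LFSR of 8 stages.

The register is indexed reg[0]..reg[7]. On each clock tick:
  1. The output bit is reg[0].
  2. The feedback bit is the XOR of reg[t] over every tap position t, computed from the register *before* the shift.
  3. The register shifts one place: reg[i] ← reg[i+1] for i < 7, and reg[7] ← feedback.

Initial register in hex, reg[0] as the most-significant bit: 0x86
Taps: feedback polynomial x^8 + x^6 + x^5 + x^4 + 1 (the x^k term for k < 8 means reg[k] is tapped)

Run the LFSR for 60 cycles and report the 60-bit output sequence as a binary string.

step | reg (before) | out | fb
   0 | 10000110 | 1 | 1
   1 | 00001101 | 0 | 0
   2 | 00011010 | 0 | 0
   3 | 00110100 | 0 | 1
   4 | 01101001 | 0 | 1
   5 | 11010011 | 1 | 0
   6 | 10100110 | 1 | 1
   7 | 01001101 | 0 | 0
   8 | 10011010 | 1 | 1
   9 | 00110101 | 0 | 1
  10 | 01101011 | 0 | 0
  11 | 11010110 | 1 | 1
  12 | 10101101 | 1 | 1
  13 | 01011011 | 0 | 0
  14 | 10110110 | 1 | 1
  15 | 01101101 | 0 | 0
  16 | 11011010 | 1 | 1
  17 | 10110101 | 1 | 0
  18 | 01101010 | 0 | 0
  19 | 11010100 | 1 | 0
  20 | 10101000 | 1 | 0
  21 | 01010000 | 0 | 0
  22 | 10100000 | 1 | 1
  23 | 01000001 | 0 | 0
  24 | 10000010 | 1 | 0
  25 | 00000100 | 0 | 1
  26 | 00001001 | 0 | 1
  27 | 00010011 | 0 | 1
  28 | 00100111 | 0 | 0
  29 | 01001110 | 0 | 1
  30 | 10011101 | 1 | 1
  31 | 00111011 | 0 | 0
  32 | 01110110 | 0 | 0
  33 | 11101100 | 1 | 1
  34 | 11011001 | 1 | 0
  35 | 10110010 | 1 | 0
  36 | 01100100 | 0 | 1
  37 | 11001001 | 1 | 0
  38 | 10010010 | 1 | 0
  39 | 00100100 | 0 | 1
  40 | 01001001 | 0 | 1
  41 | 10010011 | 1 | 0
  42 | 00100110 | 0 | 0
  43 | 01001100 | 0 | 0
  44 | 10011000 | 1 | 0
  45 | 00110000 | 0 | 0
  46 | 01100000 | 0 | 0
  47 | 11000000 | 1 | 1
  48 | 10000001 | 1 | 1
  49 | 00000011 | 0 | 1
  50 | 00000111 | 0 | 0
  51 | 00001110 | 0 | 1
  52 | 00011101 | 0 | 0
  53 | 00111010 | 0 | 0
  54 | 01110100 | 0 | 1
  55 | 11101001 | 1 | 0
  56 | 11010010 | 1 | 0
  57 | 10100100 | 1 | 0
  58 | 01001000 | 0 | 1
  59 | 10010001 | 1 | 1

100001101001101011011010100000100111011001001001100000011101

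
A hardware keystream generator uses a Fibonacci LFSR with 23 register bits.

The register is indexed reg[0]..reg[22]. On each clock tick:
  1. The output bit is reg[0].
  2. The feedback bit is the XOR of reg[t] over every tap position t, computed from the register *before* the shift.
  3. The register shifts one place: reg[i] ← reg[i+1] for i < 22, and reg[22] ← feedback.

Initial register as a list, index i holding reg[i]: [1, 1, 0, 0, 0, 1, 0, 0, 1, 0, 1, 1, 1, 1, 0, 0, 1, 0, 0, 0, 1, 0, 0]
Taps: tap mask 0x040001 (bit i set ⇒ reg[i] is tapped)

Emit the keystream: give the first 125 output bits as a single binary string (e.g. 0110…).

11000100101111001000100111000111010000110000101111010000000001100010011010010100101010010000010100000001010110001100110001100

tick  register→output (feedback)
  0  11000100101111001000100→1 (1)
  1  10001001011110010001001→1 (1)
  2  00010010111100100010011→0 (1)
  3  00100101111001000100111→0 (0)
  4  01001011110010001001110→0 (0)
  5  10010111100100010011100→1 (0)
  6  00101111001000100111000→0 (1)
  7  01011110010001001110001→0 (1)
  8  10111100100010011100011→1 (1)
  9  01111001000100111000111→0 (0)
 10  11110010001001110001110→1 (1)
 11  11100100010011100011101→1 (0)
 12  11001000100111000111010→1 (0)
 13  10010001001110001110100→1 (0)
 14  00100010011100011101000→0 (0)
 15  01000100111000111010000→0 (1)
 16  10001001110001110100001→1 (1)
 17  00010011100011101000011→0 (0)
 18  00100111000111010000110→0 (0)
 19  01001110001110100001100→0 (0)
 20  10011100011101000011000→1 (0)
 21  00111000111010000110000→0 (1)
 22  01110001110100001100001→0 (0)
 23  11100011101000011000010→1 (1)
 24  11000111010000110000101→1 (1)
 25  10001110100001100001011→1 (1)
 26  00011101000011000010111→0 (1)
 27  00111010000110000101111→0 (0)
 28  01110100001100001011110→0 (1)
 29  11101000011000010111101→1 (0)
 30  11010000110000101111010→1 (0)
 31  10100001100001011110100→1 (0)
 32  01000011000010111101000→0 (0)
 33  10000110000101111010000→1 (0)
 34  00001100001011110100000→0 (0)
 35  00011000010111101000000→0 (0)
 36  00110000101111010000000→0 (0)
 37  01100001011110100000000→0 (0)
 38  11000010111101000000000→1 (1)
 39  10000101111010000000001→1 (1)
 40  00001011110100000000011→0 (0)
 41  00010111101000000000110→0 (0)
 42  00101111010000000001100→0 (0)
 43  01011110100000000011000→0 (1)
 44  10111101000000000110001→1 (0)
 45  01111010000000001100010→0 (0)
 46  11110100000000011000100→1 (1)
 47  11101000000000110001001→1 (1)
 48  11010000000001100010011→1 (0)
 49  10100000000011000100110→1 (1)
 50  01000000000110001001101→0 (0)
 51  10000000001100010011010→1 (0)
 52  00000000011000100110100→0 (1)
 53  00000000110001001101001→0 (0)
 54  00000001100010011010010→0 (1)
 55  00000011000100110100101→0 (0)
 56  00000110001001101001010→0 (0)
 57  00001100010011010010100→0 (1)
 58  00011000100110100101001→0 (0)
 59  00110001001101001010010→0 (1)
 60  01100010011010010100101→0 (0)
 61  11000100110100101001010→1 (1)
 62  10001001101001010010101→1 (0)
 63  00010011010010100101010→0 (0)
 64  00100110100101001010100→0 (1)
 65  01001101001010010101001→0 (0)
 66  10011010010100101010010→1 (0)
 67  00110100101001010100100→0 (0)
 68  01101001010010101001000→0 (0)
 69  11010010100101010010000→1 (0)
 70  10100101001010100100000→1 (1)
 71  01001010010101001000001→0 (0)
 72  10010100101010010000010→1 (1)
 73  00101001010100100000101→0 (0)
 74  01010010101001000001010→0 (0)
 75  10100101010010000010100→1 (0)
 76  01001010100100000101000→0 (0)
 77  10010101001000001010000→1 (0)
 78  00101010010000010100000→0 (0)
 79  01010100100000101000000→0 (0)
 80  10101001000001010000000→1 (1)
 81  01010010000010100000001→0 (0)
 82  10100100000101000000010→1 (1)
 83  01001000001010000000101→0 (0)
 84  10010000010100000001010→1 (1)
 85  00100000101000000010101→0 (1)
 86  01000001010000000101011→0 (0)
 87  10000010100000001010110→1 (0)
 88  00000101000000010101100→0 (0)
 89  00001010000000101011000→0 (1)
 90  00010100000001010110001→0 (1)
 91  00101000000010101100011→0 (0)
 92  01010000000101011000110→0 (0)
 93  10100000001010110001100→1 (1)
 94  01000000010101100011001→0 (1)
 95  10000000101011000110011→1 (0)
 96  00000001010110001100110→0 (0)
 97  00000010101100011001100→0 (0)
 98  00000101011000110011000→0 (1)
 99  00001010110001100110001→0 (1)
100  00010101100011001100011→0 (0)
101  00101011000110011000110→0 (0)
102  01010110001100110001100→0 (0)
103  10101100011001100011000→1 (0)
104  01011000110011000110000→0 (1)
105  10110001100110001100001→1 (1)
106  01100011001100011000011→0 (0)
107  11000110011000110000110→1 (1)
108  10001100110001100001101→1 (1)
109  00011001100011000011011→0 (1)
110  00110011000110000110111→0 (1)
111  01100110001100001101111→0 (0)
112  11001100011000011011110→1 (0)
113  10011000110000110111100→1 (0)
114  00110001100001101111000→0 (1)
115  01100011000011011110001→0 (1)
116  11000110000110111100011→1 (1)
117  10001100001101111000111→1 (1)
118  00011000011011110001111→0 (0)
119  00110000110111100011110→0 (1)
120  01100001101111000111101→0 (1)
121  11000011011110001111011→1 (0)
122  10000110111100011110110→1 (0)
123  00001101111000111101100→0 (0)
124  00011011110001111011000→0 (1)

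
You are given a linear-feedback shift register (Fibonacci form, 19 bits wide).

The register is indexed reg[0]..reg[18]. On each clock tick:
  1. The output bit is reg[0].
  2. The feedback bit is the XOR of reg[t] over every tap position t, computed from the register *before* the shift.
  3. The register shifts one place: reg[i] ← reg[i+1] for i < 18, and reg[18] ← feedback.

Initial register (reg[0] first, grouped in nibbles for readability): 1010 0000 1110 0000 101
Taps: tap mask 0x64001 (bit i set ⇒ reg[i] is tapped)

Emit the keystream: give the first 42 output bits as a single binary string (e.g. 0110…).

101000001110000010101100010010000111001101

k : reg_k → out_k, fb_k
0: 1010000011100000101 → 1, fb=0
1: 0100000111000001010 → 0, fb=1
2: 1000001110000010101 → 1, fb=1
3: 0000011100000101011 → 0, fb=0
4: 0000111000001010110 → 0, fb=0
5: 0001110000010101100 → 0, fb=0
6: 0011100000101011000 → 0, fb=1
7: 0111000001010110001 → 0, fb=0
8: 1110000010101100010 → 1, fb=0
9: 1100000101011000100 → 1, fb=1
10: 1000001010110001001 → 1, fb=0
11: 0000010101100010010 → 0, fb=0
12: 0000101011000100100 → 0, fb=0
13: 0001010110001001000 → 0, fb=0
14: 0010101100010010000 → 0, fb=1
15: 0101011000100100001 → 0, fb=1
16: 1010110001001000011 → 1, fb=1
17: 0101100010010000111 → 0, fb=0
18: 1011000100100001110 → 1, fb=0
19: 0110001001000011100 → 0, fb=1
20: 1100010010000111001 → 1, fb=1
21: 1000100100001110011 → 1, fb=0
22: 0001001000011100110 → 0, fb=1
23: 0010010000111001101 → 0, fb=1
24: 0100100001110011011 → 0, fb=1
25: 1001000011100110111 → 1, fb=0
26: 0010000111001101110 → 0, fb=1
27: 0100001110011011101 → 0, fb=0
28: 1000011100110111010 → 1, fb=1
29: 0000111001101110101 → 0, fb=0
30: 0001110011011101010 → 0, fb=1
31: 0011100110111010101 → 0, fb=0
32: 0111001101110101010 → 0, fb=1
33: 1110011011101010101 → 1, fb=1
34: 1100110111010101011 → 1, fb=1
35: 1001101110101010111 → 1, fb=0
36: 0011011101010101110 → 0, fb=1
37: 0110111010101011101 → 0, fb=0
38: 1101110101010111010 → 1, fb=1
39: 1011101010101110101 → 1, fb=1
40: 0111010101011101011 → 0, fb=0
41: 1110101010111010110 → 1, fb=1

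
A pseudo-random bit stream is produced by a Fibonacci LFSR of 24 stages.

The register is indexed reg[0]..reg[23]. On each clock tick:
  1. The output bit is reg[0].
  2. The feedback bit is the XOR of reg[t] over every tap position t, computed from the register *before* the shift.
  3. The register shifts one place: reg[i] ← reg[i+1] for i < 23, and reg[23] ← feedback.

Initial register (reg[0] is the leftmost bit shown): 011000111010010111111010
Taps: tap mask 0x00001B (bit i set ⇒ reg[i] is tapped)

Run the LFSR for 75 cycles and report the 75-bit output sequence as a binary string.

k : reg_k → out_k, fb_k
0: 011000111010010111111010 → 0, fb=1
1: 110001110100101111110101 → 1, fb=0
2: 100011101001011111101010 → 1, fb=0
3: 000111010010111111010100 → 0, fb=0
4: 001110100101111110101000 → 0, fb=0
5: 011101001011111101010000 → 0, fb=0
6: 111010010111111010100000 → 1, fb=1
7: 110100101111110101000001 → 1, fb=1
8: 101001011111101010000011 → 1, fb=1
9: 010010111111010100000111 → 0, fb=0
10: 100101111110101000001110 → 1, fb=0
11: 001011111101010000011100 → 0, fb=1
12: 010111111010100000111001 → 0, fb=1
13: 101111110101000001110011 → 1, fb=1
14: 011111101010000011100111 → 0, fb=1
15: 111111010100000111001111 → 1, fb=0
16: 111110101000001110011110 → 1, fb=0
17: 111101010000011100111100 → 1, fb=1
18: 111010100000111001111001 → 1, fb=1
19: 110101000001110011110011 → 1, fb=1
20: 101010000011100111100111 → 1, fb=0
21: 010100000111001111001110 → 0, fb=0
22: 101000001110011110011100 → 1, fb=1
23: 010000011100111100111001 → 0, fb=1
24: 100000111001111001110011 → 1, fb=1
25: 000001110011110011100111 → 0, fb=0
26: 000011100111100111001110 → 0, fb=1
27: 000111001111001110011101 → 0, fb=0
28: 001110011110011100111010 → 0, fb=0
29: 011100111100111001110100 → 0, fb=0
30: 111001111001110011101000 → 1, fb=0
31: 110011110011100111010000 → 1, fb=1
32: 100111100111001110100001 → 1, fb=1
33: 001111001110011101000011 → 0, fb=0
34: 011110011100111010000110 → 0, fb=1
35: 111100111001110100001101 → 1, fb=1
36: 111001110011101000011011 → 1, fb=0
37: 110011100111010000110110 → 1, fb=1
38: 100111001110100001101101 → 1, fb=1
39: 001110011101000011011011 → 0, fb=0
40: 011100111010000110110110 → 0, fb=0
41: 111001110100001101101100 → 1, fb=0
42: 110011101000011011011000 → 1, fb=1
43: 100111010000110110110001 → 1, fb=1
44: 001110100001101101100011 → 0, fb=0
45: 011101000011011011000110 → 0, fb=0
46: 111010000110110110001100 → 1, fb=1
47: 110100001101101100011001 → 1, fb=1
48: 101000011011011000110011 → 1, fb=1
49: 010000110110110001100111 → 0, fb=1
50: 100001101101100011001111 → 1, fb=1
51: 000011011011000110011111 → 0, fb=1
52: 000110110110001100111111 → 0, fb=0
53: 001101101100011001111110 → 0, fb=1
54: 011011011000110011111101 → 0, fb=0
55: 110110110001100111111010 → 1, fb=0
56: 101101100011001111110100 → 1, fb=0
57: 011011000110011111101000 → 0, fb=0
58: 110110001100111111010000 → 1, fb=0
59: 101100011001111110100000 → 1, fb=0
60: 011000110011111101000000 → 0, fb=1
61: 110001100111111010000001 → 1, fb=0
62: 100011001111110100000010 → 1, fb=0
63: 000110011111101000000100 → 0, fb=0
64: 001100111111010000001000 → 0, fb=1
65: 011001111110100000010001 → 0, fb=1
66: 110011111101000000100011 → 1, fb=1
67: 100111111010000001000111 → 1, fb=1
68: 001111110100000010001111 → 0, fb=0
69: 011111101000000100011110 → 0, fb=1
70: 111111010000001000111101 → 1, fb=0
71: 111110100000010001111010 → 1, fb=0
72: 111101000000100011110100 → 1, fb=1
73: 111010000001000111101001 → 1, fb=1
74: 110100000010001111010011 → 1, fb=1

011000111010010111111010100000111001111001110011101000011011011000110011111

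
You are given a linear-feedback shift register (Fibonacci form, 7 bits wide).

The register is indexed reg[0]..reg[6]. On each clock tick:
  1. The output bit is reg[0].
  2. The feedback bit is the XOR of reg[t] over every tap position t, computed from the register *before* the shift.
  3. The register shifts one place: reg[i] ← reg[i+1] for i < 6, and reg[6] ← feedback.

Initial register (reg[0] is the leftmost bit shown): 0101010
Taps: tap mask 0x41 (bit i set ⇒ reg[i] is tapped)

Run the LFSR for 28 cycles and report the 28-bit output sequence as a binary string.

tick  register→output (feedback)
  0  0101010→0 (0)
  1  1010100→1 (1)
  2  0101001→0 (1)
  3  1010011→1 (0)
  4  0100110→0 (0)
  5  1001100→1 (1)
  6  0011001→0 (1)
  7  0110011→0 (1)
  8  1100111→1 (0)
  9  1001110→1 (1)
 10  0011101→0 (1)
 11  0111011→0 (1)
 12  1110111→1 (0)
 13  1101110→1 (1)
 14  1011101→1 (0)
 15  0111010→0 (0)
 16  1110100→1 (1)
 17  1101001→1 (0)
 18  1010010→1 (1)
 19  0100101→0 (1)
 20  1001011→1 (0)
 21  0010110→0 (0)
 22  0101100→0 (0)
 23  1011000→1 (1)
 24  0110001→0 (1)
 25  1100011→1 (0)
 26  1000110→1 (1)
 27  0001101→0 (1)

0101010011001110111010010110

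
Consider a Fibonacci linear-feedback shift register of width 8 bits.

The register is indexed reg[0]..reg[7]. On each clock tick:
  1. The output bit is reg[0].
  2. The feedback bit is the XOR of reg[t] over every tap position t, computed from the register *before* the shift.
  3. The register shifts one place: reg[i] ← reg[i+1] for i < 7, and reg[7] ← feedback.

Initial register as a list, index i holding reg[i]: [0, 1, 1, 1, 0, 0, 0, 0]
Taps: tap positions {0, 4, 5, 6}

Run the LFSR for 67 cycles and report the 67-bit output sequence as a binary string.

tick  register→output (feedback)
  0  01110000→0 (0)
  1  11100000→1 (1)
  2  11000001→1 (1)
  3  10000011→1 (0)
  4  00000110→0 (0)
  5  00001100→0 (0)
  6  00011000→0 (1)
  7  00110001→0 (0)
  8  01100010→0 (1)
  9  11000101→1 (0)
 10  10001010→1 (1)
 11  00010101→0 (1)
 12  00101011→0 (0)
 13  01010110→0 (0)
 14  10101100→1 (1)
 15  01011001→0 (1)
 16  10110011→1 (0)
 17  01100110→0 (0)
 18  11001100→1 (1)
 19  10011001→1 (0)
 20  00110010→0 (1)
 21  01100101→0 (1)
 22  11001011→1 (1)
 23  10010111→1 (1)
 24  00101111→0 (1)
 25  01011111→0 (1)
 26  10111111→1 (0)
 27  01111110→0 (1)
 28  11111101→1 (1)
 29  11111011→1 (1)
 30  11110111→1 (1)
 31  11101111→1 (0)
 32  11011110→1 (0)
 33  10111100→1 (1)
 34  01111001→0 (1)
 35  11110011→1 (0)
 36  11100110→1 (1)
 37  11001101→1 (1)
 38  10011011→1 (1)
 39  00110111→0 (0)
 40  01101110→0 (1)
 41  11011101→1 (1)
 42  10111011→1 (1)
 43  01110111→0 (0)
 44  11101110→1 (0)
 45  11011100→1 (1)
 46  10111001→1 (0)
 47  01110010→0 (1)
 48  11100101→1 (0)
 49  11001010→1 (1)
 50  10010101→1 (0)
 51  00101010→0 (0)
 52  01010100→0 (1)
 53  10101001→1 (0)
 54  01010010→0 (1)
 55  10100101→1 (0)
 56  01001010→0 (0)
 57  10010100→1 (0)
 58  00101000→0 (1)
 59  01010001→0 (0)
 60  10100010→1 (0)
 61  01000100→0 (1)
 62  10001001→1 (0)
 63  00010010→0 (1)
 64  00100101→0 (1)
 65  01001011→0 (0)
 66  10010110→1 (1)

0111000001100010101100110010111111011110011011101110010101001010001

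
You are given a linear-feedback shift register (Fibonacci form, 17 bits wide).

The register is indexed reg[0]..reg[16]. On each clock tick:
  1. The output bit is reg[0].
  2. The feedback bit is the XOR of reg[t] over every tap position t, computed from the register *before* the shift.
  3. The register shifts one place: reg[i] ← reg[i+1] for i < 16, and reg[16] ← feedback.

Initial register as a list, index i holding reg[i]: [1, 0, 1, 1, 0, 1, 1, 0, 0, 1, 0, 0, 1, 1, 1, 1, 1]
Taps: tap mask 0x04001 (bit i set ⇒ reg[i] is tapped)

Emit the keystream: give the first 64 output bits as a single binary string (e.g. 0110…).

1011011001001111101011101111100011001110101010010100111010000100

tick  register→output (feedback)
  0  10110110010011111→1 (0)
  1  01101100100111110→0 (1)
  2  11011001001111101→1 (0)
  3  10110010011111010→1 (1)
  4  01100100111110101→0 (1)
  5  11001001111101011→1 (1)
  6  10010011111010111→1 (0)
  7  00100111110101110→0 (1)
  8  01001111101011101→0 (1)
  9  10011111010111011→1 (1)
 10  00111110101110111→0 (1)
 11  01111101011101111→0 (1)
 12  11111010111011111→1 (0)
 13  11110101110111110→1 (0)
 14  11101011101111100→1 (0)
 15  11010111011111000→1 (1)
 16  10101110111110001→1 (1)
 17  01011101111100011→0 (0)
 18  10111011111000110→1 (0)
 19  01110111110001100→0 (1)
 20  11101111100011001→1 (1)
 21  11011111000110011→1 (1)
 22  10111110001100111→1 (0)
 23  01111100011001110→0 (1)
 24  11111000110011101→1 (0)
 25  11110001100111010→1 (1)
 26  11100011001110101→1 (0)
 27  11000110011101010→1 (1)
 28  10001100111010101→1 (0)
 29  00011001110101010→0 (0)
 30  00110011101010100→0 (1)
 31  01100111010101001→0 (0)
 32  11001110101010010→1 (1)
 33  10011101010100101→1 (0)
 34  00111010101001010→0 (0)
 35  01110101010010100→0 (1)
 36  11101010100101001→1 (1)
 37  11010101001010011→1 (1)
 38  10101010010100111→1 (0)
 39  01010100101001110→0 (1)
 40  10101001010011101→1 (0)
 41  01010010100111010→0 (0)
 42  10100101001110100→1 (0)
 43  01001010011101000→0 (0)
 44  10010100111010000→1 (1)
 45  00101001110100001→0 (0)
 46  01010011101000010→0 (0)
 47  10100111010000100→1 (0)
 48  01001110100001000→0 (0)
 49  10011101000010000→1 (1)
 50  00111010000100001→0 (0)
 51  01110100001000010→0 (0)
 52  11101000010000100→1 (0)
 53  11010000100001000→1 (1)
 54  10100001000010001→1 (1)
 55  01000010000100011→0 (0)
 56  10000100001000110→1 (0)
 57  00001000010001100→0 (1)
 58  00010000100011001→0 (0)
 59  00100001000110010→0 (0)
 60  01000010001100100→0 (1)
 61  10000100011001001→1 (1)
 62  00001000110010011→0 (0)
 63  00010001100100110→0 (1)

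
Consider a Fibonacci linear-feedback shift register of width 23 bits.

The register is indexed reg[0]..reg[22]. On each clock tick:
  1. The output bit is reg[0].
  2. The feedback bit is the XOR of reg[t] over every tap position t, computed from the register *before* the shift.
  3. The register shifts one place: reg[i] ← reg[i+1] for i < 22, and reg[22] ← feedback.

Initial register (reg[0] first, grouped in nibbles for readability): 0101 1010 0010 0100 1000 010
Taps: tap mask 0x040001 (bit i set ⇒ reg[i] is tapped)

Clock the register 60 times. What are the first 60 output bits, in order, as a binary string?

step | reg (before) | out | fb
   0 | 01011010001001001000010 | 0 | 0
   1 | 10110100010010010000100 | 1 | 1
   2 | 01101000100100100001001 | 0 | 0
   3 | 11010001001001000010010 | 1 | 0
   4 | 10100010010010000100100 | 1 | 1
   5 | 01000100100100001001001 | 0 | 0
   6 | 10001001001000010010010 | 1 | 0
   7 | 00010010010000100100100 | 0 | 0
   8 | 00100100100001001001000 | 0 | 0
   9 | 01001001000010010010000 | 0 | 1
  10 | 10010010000100100100001 | 1 | 1
  11 | 00100100001001001000011 | 0 | 0
  12 | 01001000010010010000110 | 0 | 0
  13 | 10010000100100100001100 | 1 | 1
  14 | 00100001001001000011001 | 0 | 1
  15 | 01000010010010000110011 | 0 | 1
  16 | 10000100100100001100111 | 1 | 1
  17 | 00001001001000011001111 | 0 | 0
  18 | 00010010010000110011110 | 0 | 1
  19 | 00100100100001100111101 | 0 | 1
  20 | 01001001000011001111011 | 0 | 1
  21 | 10010010000110011110111 | 1 | 0
  22 | 00100100001100111101110 | 0 | 0
  23 | 01001000011001111011100 | 0 | 1
  24 | 10010000110011110111001 | 1 | 0
  25 | 00100001100111101110010 | 0 | 1
  26 | 01000011001111011100101 | 0 | 0
  27 | 10000110011110111001010 | 1 | 1
  28 | 00001100111101110010101 | 0 | 1
  29 | 00011001111011100101011 | 0 | 0
  30 | 00110011110111001010110 | 0 | 1
  31 | 01100111101110010101101 | 0 | 0
  32 | 11001111011100101011010 | 1 | 0
  33 | 10011110111001010110100 | 1 | 0
  34 | 00111101110010101101000 | 0 | 0
  35 | 01111011100101011010000 | 0 | 1
  36 | 11110111001010110100001 | 1 | 1
  37 | 11101110010101101000011 | 1 | 1
  38 | 11011100101011010000111 | 1 | 1
  39 | 10111001010110100001111 | 1 | 1
  40 | 01110010101101000011111 | 0 | 1
  41 | 11100101011010000111111 | 1 | 0
  42 | 11001010110100001111110 | 1 | 0
  43 | 10010101101000011111100 | 1 | 0
  44 | 00101011010000111111000 | 0 | 1
  45 | 01010110100001111110001 | 0 | 1
  46 | 10101101000011111100011 | 1 | 1
  47 | 01011010000111111000111 | 0 | 0
  48 | 10110100001111110001110 | 1 | 1
  49 | 01101000011111100011101 | 0 | 1
  50 | 11010000111111000111011 | 1 | 0
  51 | 10100001111110001110110 | 1 | 0
  52 | 01000011111100011101100 | 0 | 0
  53 | 10000111111000111011000 | 1 | 0
  54 | 00001111110001110110000 | 0 | 1
  55 | 00011111100011101100001 | 0 | 0
  56 | 00111111000111011000010 | 0 | 0
  57 | 01111110001110110000100 | 0 | 0
  58 | 11111100011101100001000 | 1 | 1
  59 | 11111000111011000010001 | 1 | 0

010110100010010010000100100100001100111101110010101101000011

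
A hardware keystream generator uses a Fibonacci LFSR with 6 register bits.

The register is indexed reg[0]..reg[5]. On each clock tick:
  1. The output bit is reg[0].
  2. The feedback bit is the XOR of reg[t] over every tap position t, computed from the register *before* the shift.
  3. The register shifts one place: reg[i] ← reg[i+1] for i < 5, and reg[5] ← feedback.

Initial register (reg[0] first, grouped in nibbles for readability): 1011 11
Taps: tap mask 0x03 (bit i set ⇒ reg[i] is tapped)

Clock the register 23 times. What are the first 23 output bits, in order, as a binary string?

10111111000001000011000

k : reg_k → out_k, fb_k
0: 101111 → 1, fb=1
1: 011111 → 0, fb=1
2: 111111 → 1, fb=0
3: 111110 → 1, fb=0
4: 111100 → 1, fb=0
5: 111000 → 1, fb=0
6: 110000 → 1, fb=0
7: 100000 → 1, fb=1
8: 000001 → 0, fb=0
9: 000010 → 0, fb=0
10: 000100 → 0, fb=0
11: 001000 → 0, fb=0
12: 010000 → 0, fb=1
13: 100001 → 1, fb=1
14: 000011 → 0, fb=0
15: 000110 → 0, fb=0
16: 001100 → 0, fb=0
17: 011000 → 0, fb=1
18: 110001 → 1, fb=0
19: 100010 → 1, fb=1
20: 000101 → 0, fb=0
21: 001010 → 0, fb=0
22: 010100 → 0, fb=1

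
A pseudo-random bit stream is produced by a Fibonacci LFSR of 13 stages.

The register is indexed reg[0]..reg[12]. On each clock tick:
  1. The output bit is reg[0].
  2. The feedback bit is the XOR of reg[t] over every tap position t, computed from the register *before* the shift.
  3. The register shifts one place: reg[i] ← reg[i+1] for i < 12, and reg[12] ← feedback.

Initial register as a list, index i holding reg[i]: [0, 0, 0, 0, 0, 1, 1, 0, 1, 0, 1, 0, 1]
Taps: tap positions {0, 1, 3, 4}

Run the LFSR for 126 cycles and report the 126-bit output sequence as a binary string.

k : reg_k → out_k, fb_k
0: 0000011010101 → 0, fb=0
1: 0000110101010 → 0, fb=1
2: 0001101010101 → 0, fb=0
3: 0011010101010 → 0, fb=1
4: 0110101010101 → 0, fb=0
5: 1101010101010 → 1, fb=1
6: 1010101010101 → 1, fb=0
7: 0101010101010 → 0, fb=0
8: 1010101010100 → 1, fb=0
9: 0101010101000 → 0, fb=0
10: 1010101010000 → 1, fb=0
11: 0101010100000 → 0, fb=0
12: 1010101000000 → 1, fb=0
13: 0101010000000 → 0, fb=0
14: 1010100000000 → 1, fb=0
15: 0101000000000 → 0, fb=0
16: 1010000000000 → 1, fb=1
17: 0100000000001 → 0, fb=1
18: 1000000000011 → 1, fb=1
19: 0000000000111 → 0, fb=0
20: 0000000001110 → 0, fb=0
21: 0000000011100 → 0, fb=0
22: 0000000111000 → 0, fb=0
23: 0000001110000 → 0, fb=0
24: 0000011100000 → 0, fb=0
25: 0000111000000 → 0, fb=1
26: 0001110000001 → 0, fb=0
27: 0011100000010 → 0, fb=0
28: 0111000000100 → 0, fb=0
29: 1110000001000 → 1, fb=0
30: 1100000010000 → 1, fb=0
31: 1000000100000 → 1, fb=1
32: 0000001000001 → 0, fb=0
33: 0000010000010 → 0, fb=0
34: 0000100000100 → 0, fb=1
35: 0001000001001 → 0, fb=1
36: 0010000010011 → 0, fb=0
37: 0100000100110 → 0, fb=1
38: 1000001001101 → 1, fb=1
39: 0000010011011 → 0, fb=0
40: 0000100110110 → 0, fb=1
41: 0001001101101 → 0, fb=1
42: 0010011011011 → 0, fb=0
43: 0100110110110 → 0, fb=0
44: 1001101101100 → 1, fb=1
45: 0011011011001 → 0, fb=1
46: 0110110110011 → 0, fb=0
47: 1101101100110 → 1, fb=0
48: 1011011001100 → 1, fb=0
49: 0110110011000 → 0, fb=0
50: 1101100110000 → 1, fb=0
51: 1011001100000 → 1, fb=0
52: 0110011000000 → 0, fb=1
53: 1100110000001 → 1, fb=1
54: 1001100000011 → 1, fb=1
55: 0011000000111 → 0, fb=1
56: 0110000001111 → 0, fb=1
57: 1100000011111 → 1, fb=0
58: 1000000111110 → 1, fb=1
59: 0000001111101 → 0, fb=0
60: 0000011111010 → 0, fb=0
61: 0000111110100 → 0, fb=1
62: 0001111101001 → 0, fb=0
63: 0011111010010 → 0, fb=0
64: 0111110100100 → 0, fb=1
65: 1111101001001 → 1, fb=0
66: 1111010010010 → 1, fb=1
67: 1110100100101 → 1, fb=1
68: 1101001001011 → 1, fb=1
69: 1010010010111 → 1, fb=1
70: 0100100101111 → 0, fb=0
71: 1001001011110 → 1, fb=0
72: 0010010111100 → 0, fb=0
73: 0100101111000 → 0, fb=0
74: 1001011110000 → 1, fb=0
75: 0010111100000 → 0, fb=1
76: 0101111000001 → 0, fb=1
77: 1011110000011 → 1, fb=1
78: 0111100000111 → 0, fb=1
79: 1111000001111 → 1, fb=1
80: 1110000011111 → 1, fb=0
81: 1100000111110 → 1, fb=0
82: 1000001111100 → 1, fb=1
83: 0000011111001 → 0, fb=0
84: 0000111110010 → 0, fb=1
85: 0001111100101 → 0, fb=0
86: 0011111001010 → 0, fb=0
87: 0111110010100 → 0, fb=1
88: 1111100101001 → 1, fb=0
89: 1111001010010 → 1, fb=1
90: 1110010100101 → 1, fb=0
91: 1100101001010 → 1, fb=1
92: 1001010010101 → 1, fb=0
93: 0010100101010 → 0, fb=1
94: 0101001010101 → 0, fb=0
95: 1010010101010 → 1, fb=1
96: 0100101010101 → 0, fb=0
97: 1001010101010 → 1, fb=0
98: 0010101010100 → 0, fb=1
99: 0101010101001 → 0, fb=0
100: 1010101010010 → 1, fb=0
101: 0101010100100 → 0, fb=0
102: 1010101001000 → 1, fb=0
103: 0101010010000 → 0, fb=0
104: 1010100100000 → 1, fb=0
105: 0101001000000 → 0, fb=0
106: 1010010000000 → 1, fb=1
107: 0100100000001 → 0, fb=0
108: 1001000000010 → 1, fb=0
109: 0010000000100 → 0, fb=0
110: 0100000001000 → 0, fb=1
111: 1000000010001 → 1, fb=1
112: 0000000100011 → 0, fb=0
113: 0000001000110 → 0, fb=0
114: 0000010001100 → 0, fb=0
115: 0000100011000 → 0, fb=1
116: 0001000110001 → 0, fb=1
117: 0010001100011 → 0, fb=0
118: 0100011000110 → 0, fb=1
119: 1000110001101 → 1, fb=0
120: 0001100011010 → 0, fb=0
121: 0011000110100 → 0, fb=1
122: 0110001101001 → 0, fb=1
123: 1100011010011 → 1, fb=0
124: 1000110100110 → 1, fb=0
125: 0001101001100 → 0, fb=0

000001101010101010100000000001110000001000001001101101100110000001111101001001011110000011111001010010101010100100000001000110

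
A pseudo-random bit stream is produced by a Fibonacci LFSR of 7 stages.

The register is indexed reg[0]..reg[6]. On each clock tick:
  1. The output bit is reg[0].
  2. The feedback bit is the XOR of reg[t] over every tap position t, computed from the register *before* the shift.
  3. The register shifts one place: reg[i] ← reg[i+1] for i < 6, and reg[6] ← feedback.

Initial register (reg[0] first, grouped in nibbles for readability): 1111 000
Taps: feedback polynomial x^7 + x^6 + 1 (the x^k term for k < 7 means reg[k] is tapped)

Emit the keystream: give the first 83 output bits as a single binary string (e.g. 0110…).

step | reg (before) | out | fb
   0 | 1111000 | 1 | 1
   1 | 1110001 | 1 | 0
   2 | 1100010 | 1 | 1
   3 | 1000101 | 1 | 0
   4 | 0001010 | 0 | 0
   5 | 0010100 | 0 | 0
   6 | 0101000 | 0 | 0
   7 | 1010000 | 1 | 1
   8 | 0100001 | 0 | 1
   9 | 1000011 | 1 | 0
  10 | 0000110 | 0 | 0
  11 | 0001100 | 0 | 0
  12 | 0011000 | 0 | 0
  13 | 0110000 | 0 | 0
  14 | 1100000 | 1 | 1
  15 | 1000001 | 1 | 0
  16 | 0000010 | 0 | 0
  17 | 0000100 | 0 | 0
  18 | 0001000 | 0 | 0
  19 | 0010000 | 0 | 0
  20 | 0100000 | 0 | 0
  21 | 1000000 | 1 | 1
  22 | 0000001 | 0 | 1
  23 | 0000011 | 0 | 1
  24 | 0000111 | 0 | 1
  25 | 0001111 | 0 | 1
  26 | 0011111 | 0 | 1
  27 | 0111111 | 0 | 1
  28 | 1111111 | 1 | 0
  29 | 1111110 | 1 | 1
  30 | 1111101 | 1 | 0
  31 | 1111010 | 1 | 1
  32 | 1110101 | 1 | 0
  33 | 1101010 | 1 | 1
  34 | 1010101 | 1 | 0
  35 | 0101010 | 0 | 0
  36 | 1010100 | 1 | 1
  37 | 0101001 | 0 | 1
  38 | 1010011 | 1 | 0
  39 | 0100110 | 0 | 0
  40 | 1001100 | 1 | 1
  41 | 0011001 | 0 | 1
  42 | 0110011 | 0 | 1
  43 | 1100111 | 1 | 0
  44 | 1001110 | 1 | 1
  45 | 0011101 | 0 | 1
  46 | 0111011 | 0 | 1
  47 | 1110111 | 1 | 0
  48 | 1101110 | 1 | 1
  49 | 1011101 | 1 | 0
  50 | 0111010 | 0 | 0
  51 | 1110100 | 1 | 1
  52 | 1101001 | 1 | 0
  53 | 1010010 | 1 | 1
  54 | 0100101 | 0 | 1
  55 | 1001011 | 1 | 0
  56 | 0010110 | 0 | 0
  57 | 0101100 | 0 | 0
  58 | 1011000 | 1 | 1
  59 | 0110001 | 0 | 1
  60 | 1100011 | 1 | 0
  61 | 1000110 | 1 | 1
  62 | 0001101 | 0 | 1
  63 | 0011011 | 0 | 1
  64 | 0110111 | 0 | 1
  65 | 1101111 | 1 | 0
  66 | 1011110 | 1 | 1
  67 | 0111101 | 0 | 1
  68 | 1111011 | 1 | 0
  69 | 1110110 | 1 | 1
  70 | 1101101 | 1 | 0
  71 | 1011010 | 1 | 1
  72 | 0110101 | 0 | 1
  73 | 1101011 | 1 | 0
  74 | 1010110 | 1 | 1
  75 | 0101101 | 0 | 1
  76 | 1011011 | 1 | 0
  77 | 0110110 | 0 | 0
  78 | 1101100 | 1 | 1
  79 | 1011001 | 1 | 0
  80 | 0110010 | 0 | 0
  81 | 1100100 | 1 | 1
  82 | 1001001 | 1 | 0

11110001010000110000010000001111111010101001100111011101001011000110111101101011011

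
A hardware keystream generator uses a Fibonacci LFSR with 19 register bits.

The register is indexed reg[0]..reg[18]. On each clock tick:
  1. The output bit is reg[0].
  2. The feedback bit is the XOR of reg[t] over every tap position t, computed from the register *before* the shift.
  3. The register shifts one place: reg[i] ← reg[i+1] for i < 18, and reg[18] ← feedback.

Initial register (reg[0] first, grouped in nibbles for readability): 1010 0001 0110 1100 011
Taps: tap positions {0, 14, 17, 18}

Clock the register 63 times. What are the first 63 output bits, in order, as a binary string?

k : reg_k → out_k, fb_k
0: 1010000101101100011 → 1, fb=1
1: 0100001011011000111 → 0, fb=0
2: 1000010110110001110 → 1, fb=0
3: 0000101101100011100 → 0, fb=1
4: 0001011011000111001 → 0, fb=0
5: 0010110110001110010 → 0, fb=0
6: 0101101100011100100 → 0, fb=0
7: 1011011000111001000 → 1, fb=1
8: 0110110001110010001 → 0, fb=0
9: 1101100011100100010 → 1, fb=0
10: 1011000111001000100 → 1, fb=1
11: 0110001110010001001 → 0, fb=1
12: 1100011100100010011 → 1, fb=0
13: 1000111001000100110 → 1, fb=0
14: 0001110010001001100 → 0, fb=0
15: 0011100100010011000 → 0, fb=1
16: 0111001000100110001 → 0, fb=0
17: 1110010001001100010 → 1, fb=0
18: 1100100010011000100 → 1, fb=1
19: 1001000100110001001 → 1, fb=0
20: 0010001001100010010 → 0, fb=0
21: 0100010011000100100 → 0, fb=0
22: 1000100110001001000 → 1, fb=1
23: 0001001100010010001 → 0, fb=0
24: 0010011000100100010 → 0, fb=1
25: 0100110001001000101 → 0, fb=1
26: 1001100010010001011 → 1, fb=1
27: 0011000100100010111 → 0, fb=1
28: 0110001001000101111 → 0, fb=0
29: 1100010010001011110 → 1, fb=1
30: 1000100100010111101 → 1, fb=1
31: 0001001000101111011 → 0, fb=1
32: 0010010001011110111 → 0, fb=1
33: 0100100010111101111 → 0, fb=0
34: 1001000101111011110 → 1, fb=1
35: 0010001011110111101 → 0, fb=0
36: 0100010111101111010 → 0, fb=0
37: 1000101111011110100 → 1, fb=0
38: 0001011110111101000 → 0, fb=0
39: 0010111101111010000 → 0, fb=1
40: 0101111011110100001 → 0, fb=1
41: 1011110111101000011 → 1, fb=1
42: 0111101111010000111 → 0, fb=0
43: 1111011110100001110 → 1, fb=0
44: 1110111101000011100 → 1, fb=0
45: 1101111010000111000 → 1, fb=0
46: 1011110100001110000 → 1, fb=0
47: 0111101000011100000 → 0, fb=0
48: 1111010000111000000 → 1, fb=1
49: 1110100001110000001 → 1, fb=0
50: 1101000011100000010 → 1, fb=0
51: 1010000111000000100 → 1, fb=1
52: 0100001110000001001 → 0, fb=1
53: 1000011100000010011 → 1, fb=0
54: 0000111000000100110 → 0, fb=1
55: 0001110000001001101 → 0, fb=1
56: 0011100000010011011 → 0, fb=1
57: 0111000000100110111 → 0, fb=1
58: 1110000001001101111 → 1, fb=1
59: 1100000010011011111 → 1, fb=0
60: 1000000100110111110 → 1, fb=1
61: 0000001001101111101 → 0, fb=0
62: 0000010011011111010 → 0, fb=0

101000010110110001110010001001100010010001011110111101000011100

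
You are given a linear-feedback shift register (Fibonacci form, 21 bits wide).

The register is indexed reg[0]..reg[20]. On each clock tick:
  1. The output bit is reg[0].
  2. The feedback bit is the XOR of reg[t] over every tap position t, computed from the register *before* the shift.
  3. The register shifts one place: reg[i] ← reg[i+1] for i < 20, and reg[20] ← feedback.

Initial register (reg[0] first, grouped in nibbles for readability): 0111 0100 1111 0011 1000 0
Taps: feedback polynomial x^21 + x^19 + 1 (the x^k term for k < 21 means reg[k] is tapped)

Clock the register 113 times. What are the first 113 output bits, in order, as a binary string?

01110100111100111000001101111001111001010100100110100110100010000101101111000101000000100100110101110101010000101

step | reg (before) | out | fb
   0 | 011101001111001110000 | 0 | 0
   1 | 111010011110011100000 | 1 | 1
   2 | 110100111100111000001 | 1 | 1
   3 | 101001111001110000011 | 1 | 0
   4 | 010011110011100000110 | 0 | 1
   5 | 100111100111000001101 | 1 | 1
   6 | 001111001110000011011 | 0 | 1
   7 | 011110011100000110111 | 0 | 1
   8 | 111100111000001101111 | 1 | 0
   9 | 111001110000011011110 | 1 | 0
  10 | 110011100000110111100 | 1 | 1
  11 | 100111000001101111001 | 1 | 1
  12 | 001110000011011110011 | 0 | 1
  13 | 011100000110111100111 | 0 | 1
  14 | 111000001101111001111 | 1 | 0
  15 | 110000011011110011110 | 1 | 0
  16 | 100000110111100111100 | 1 | 1
  17 | 000001101111001111001 | 0 | 0
  18 | 000011011110011110010 | 0 | 1
  19 | 000110111100111100101 | 0 | 0
  20 | 001101111001111001010 | 0 | 1
  21 | 011011110011110010101 | 0 | 0
  22 | 110111100111100101010 | 1 | 0
  23 | 101111001111001010100 | 1 | 1
  24 | 011110011110010101001 | 0 | 0
  25 | 111100111100101010010 | 1 | 0
  26 | 111001111001010100100 | 1 | 1
  27 | 110011110010101001001 | 1 | 1
  28 | 100111100101010010011 | 1 | 0
  29 | 001111001010100100110 | 0 | 1
  30 | 011110010101001001101 | 0 | 0
  31 | 111100101010010011010 | 1 | 0
  32 | 111001010100100110100 | 1 | 1
  33 | 110010101001001101001 | 1 | 1
  34 | 100101010010011010011 | 1 | 0
  35 | 001010100100110100110 | 0 | 1
  36 | 010101001001101001101 | 0 | 0
  37 | 101010010011010011010 | 1 | 0
  38 | 010100100110100110100 | 0 | 0
  39 | 101001001101001101000 | 1 | 1
  40 | 010010011010011010001 | 0 | 0
  41 | 100100110100110100010 | 1 | 0
  42 | 001001101001101000100 | 0 | 0
  43 | 010011010011010001000 | 0 | 0
  44 | 100110100110100010000 | 1 | 1
  45 | 001101001101000100001 | 0 | 0
  46 | 011010011010001000010 | 0 | 1
  47 | 110100110100010000101 | 1 | 1
  48 | 101001101000100001011 | 1 | 0
  49 | 010011010001000010110 | 0 | 1
  50 | 100110100010000101101 | 1 | 1
  51 | 001101000100001011011 | 0 | 1
  52 | 011010001000010110111 | 0 | 1
  53 | 110100010000101101111 | 1 | 0
  54 | 101000100001011011110 | 1 | 0
  55 | 010001000010110111100 | 0 | 0
  56 | 100010000101101111000 | 1 | 1
  57 | 000100001011011110001 | 0 | 0
  58 | 001000010110111100010 | 0 | 1
  59 | 010000101101111000101 | 0 | 0
  60 | 100001011011110001010 | 1 | 0
  61 | 000010110111100010100 | 0 | 0
  62 | 000101101111000101000 | 0 | 0
  63 | 001011011110001010000 | 0 | 0
  64 | 010110111100010100000 | 0 | 0
  65 | 101101111000101000000 | 1 | 1
  66 | 011011110001010000001 | 0 | 0
  67 | 110111100010100000010 | 1 | 0
  68 | 101111000101000000100 | 1 | 1
  69 | 011110001010000001001 | 0 | 0
  70 | 111100010100000010010 | 1 | 0
  71 | 111000101000000100100 | 1 | 1
  72 | 110001010000001001001 | 1 | 1
  73 | 100010100000010010011 | 1 | 0
  74 | 000101000000100100110 | 0 | 1
  75 | 001010000001001001101 | 0 | 0
  76 | 010100000010010011010 | 0 | 1
  77 | 101000000100100110101 | 1 | 1
  78 | 010000001001001101011 | 0 | 1
  79 | 100000010010011010111 | 1 | 0
  80 | 000000100100110101110 | 0 | 1
  81 | 000001001001101011101 | 0 | 0
  82 | 000010010011010111010 | 0 | 1
  83 | 000100100110101110101 | 0 | 0
  84 | 001001001101011101010 | 0 | 1
  85 | 010010011010111010101 | 0 | 0
  86 | 100100110101110101010 | 1 | 0
  87 | 001001101011101010100 | 0 | 0
  88 | 010011010111010101000 | 0 | 0
  89 | 100110101110101010000 | 1 | 1
  90 | 001101011101010100001 | 0 | 0
  91 | 011010111010101000010 | 0 | 1
  92 | 110101110101010000101 | 1 | 1
  93 | 101011101010100001011 | 1 | 0
  94 | 010111010101000010110 | 0 | 1
  95 | 101110101010000101101 | 1 | 1
  96 | 011101010100001011011 | 0 | 1
  97 | 111010101000010110111 | 1 | 0
  98 | 110101010000101101110 | 1 | 0
  99 | 101010100001011011100 | 1 | 1
 100 | 010101000010110111001 | 0 | 0
 101 | 101010000101101110010 | 1 | 0
 102 | 010100001011011100100 | 0 | 0
 103 | 101000010110111001000 | 1 | 1
 104 | 010000101101110010001 | 0 | 0
 105 | 100001011011100100010 | 1 | 0
 106 | 000010110111001000100 | 0 | 0
 107 | 000101101110010001000 | 0 | 0
 108 | 001011011100100010000 | 0 | 0
 109 | 010110111001000100000 | 0 | 0
 110 | 101101110010001000000 | 1 | 1
 111 | 011011100100010000001 | 0 | 0
 112 | 110111001000100000010 | 1 | 0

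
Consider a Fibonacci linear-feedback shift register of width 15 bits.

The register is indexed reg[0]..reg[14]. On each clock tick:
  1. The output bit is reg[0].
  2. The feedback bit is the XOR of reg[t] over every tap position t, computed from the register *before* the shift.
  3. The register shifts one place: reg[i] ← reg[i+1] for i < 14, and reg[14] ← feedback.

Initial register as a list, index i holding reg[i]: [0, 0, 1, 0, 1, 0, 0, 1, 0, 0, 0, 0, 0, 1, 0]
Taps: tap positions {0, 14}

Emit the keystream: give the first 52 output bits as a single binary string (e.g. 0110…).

0010100100000100011000111111000010000101010000011111

step | reg (before) | out | fb
   0 | 001010010000010 | 0 | 0
   1 | 010100100000100 | 0 | 0
   2 | 101001000001000 | 1 | 1
   3 | 010010000010001 | 0 | 1
   4 | 100100000100011 | 1 | 0
   5 | 001000001000110 | 0 | 0
   6 | 010000010001100 | 0 | 0
   7 | 100000100011000 | 1 | 1
   8 | 000001000110001 | 0 | 1
   9 | 000010001100011 | 0 | 1
  10 | 000100011000111 | 0 | 1
  11 | 001000110001111 | 0 | 1
  12 | 010001100011111 | 0 | 1
  13 | 100011000111111 | 1 | 0
  14 | 000110001111110 | 0 | 0
  15 | 001100011111100 | 0 | 0
  16 | 011000111111000 | 0 | 0
  17 | 110001111110000 | 1 | 1
  18 | 100011111100001 | 1 | 0
  19 | 000111111000010 | 0 | 0
  20 | 001111110000100 | 0 | 0
  21 | 011111100001000 | 0 | 0
  22 | 111111000010000 | 1 | 1
  23 | 111110000100001 | 1 | 0
  24 | 111100001000010 | 1 | 1
  25 | 111000010000101 | 1 | 0
  26 | 110000100001010 | 1 | 1
  27 | 100001000010101 | 1 | 0
  28 | 000010000101010 | 0 | 0
  29 | 000100001010100 | 0 | 0
  30 | 001000010101000 | 0 | 0
  31 | 010000101010000 | 0 | 0
  32 | 100001010100000 | 1 | 1
  33 | 000010101000001 | 0 | 1
  34 | 000101010000011 | 0 | 1
  35 | 001010100000111 | 0 | 1
  36 | 010101000001111 | 0 | 1
  37 | 101010000011111 | 1 | 0
  38 | 010100000111110 | 0 | 0
  39 | 101000001111100 | 1 | 1
  40 | 010000011111001 | 0 | 1
  41 | 100000111110011 | 1 | 0
  42 | 000001111100110 | 0 | 0
  43 | 000011111001100 | 0 | 0
  44 | 000111110011000 | 0 | 0
  45 | 001111100110000 | 0 | 0
  46 | 011111001100000 | 0 | 0
  47 | 111110011000000 | 1 | 1
  48 | 111100110000001 | 1 | 0
  49 | 111001100000010 | 1 | 1
  50 | 110011000000101 | 1 | 0
  51 | 100110000001010 | 1 | 1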